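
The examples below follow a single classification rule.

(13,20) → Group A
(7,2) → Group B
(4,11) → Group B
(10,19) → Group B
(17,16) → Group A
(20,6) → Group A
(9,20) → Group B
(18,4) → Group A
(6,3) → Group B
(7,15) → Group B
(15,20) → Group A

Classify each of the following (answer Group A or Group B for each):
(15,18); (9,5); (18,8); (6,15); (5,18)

Group A, Group B, Group A, Group B, Group B

All 'Group A' examples share one property — first ≥ 11 — and every 'Group B' example lacks it.
(15,18) → first 15 → Group A. (9,5) → first 9 → Group B. (18,8) → first 18 → Group A. (6,15) → first 6 → Group B. (5,18) → first 5 → Group B.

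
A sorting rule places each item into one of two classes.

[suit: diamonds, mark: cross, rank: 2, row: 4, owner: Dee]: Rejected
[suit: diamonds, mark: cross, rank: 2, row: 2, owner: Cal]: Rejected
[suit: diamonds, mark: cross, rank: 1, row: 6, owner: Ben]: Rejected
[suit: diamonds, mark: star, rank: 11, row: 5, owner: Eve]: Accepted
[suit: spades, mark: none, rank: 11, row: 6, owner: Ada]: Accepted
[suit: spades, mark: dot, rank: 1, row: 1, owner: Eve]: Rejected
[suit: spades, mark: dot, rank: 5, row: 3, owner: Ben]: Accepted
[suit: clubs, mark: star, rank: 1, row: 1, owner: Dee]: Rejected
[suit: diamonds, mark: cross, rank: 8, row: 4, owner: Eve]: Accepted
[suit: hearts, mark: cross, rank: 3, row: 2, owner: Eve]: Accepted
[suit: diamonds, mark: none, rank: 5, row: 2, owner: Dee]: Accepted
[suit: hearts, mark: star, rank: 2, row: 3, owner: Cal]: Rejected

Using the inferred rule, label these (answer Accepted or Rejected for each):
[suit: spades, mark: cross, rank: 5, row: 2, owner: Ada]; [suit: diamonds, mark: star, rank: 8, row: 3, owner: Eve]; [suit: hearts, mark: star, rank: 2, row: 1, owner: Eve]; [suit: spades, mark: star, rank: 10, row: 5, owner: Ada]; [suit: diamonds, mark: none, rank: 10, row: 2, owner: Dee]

Accepted, Accepted, Rejected, Accepted, Accepted

One predicate separates the groups cleanly: rank ≥ 3.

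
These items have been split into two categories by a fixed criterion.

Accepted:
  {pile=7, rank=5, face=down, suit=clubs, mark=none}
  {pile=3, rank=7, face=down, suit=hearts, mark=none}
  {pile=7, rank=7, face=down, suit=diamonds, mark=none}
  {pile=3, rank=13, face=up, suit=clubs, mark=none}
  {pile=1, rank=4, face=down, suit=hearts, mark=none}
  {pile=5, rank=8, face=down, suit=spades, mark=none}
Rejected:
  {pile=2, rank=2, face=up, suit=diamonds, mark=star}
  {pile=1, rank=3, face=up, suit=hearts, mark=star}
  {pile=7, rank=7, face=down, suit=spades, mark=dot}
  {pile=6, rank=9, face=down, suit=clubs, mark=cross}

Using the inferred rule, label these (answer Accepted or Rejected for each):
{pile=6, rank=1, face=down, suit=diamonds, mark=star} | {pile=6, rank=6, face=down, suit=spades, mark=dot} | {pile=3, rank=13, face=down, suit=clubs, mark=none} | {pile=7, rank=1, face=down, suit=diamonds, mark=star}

One predicate separates the groups cleanly: mark is none.
{pile=6, rank=1, face=down, suit=diamonds, mark=star}: mark is star, fails this test → Rejected. {pile=6, rank=6, face=down, suit=spades, mark=dot}: mark is dot, fails this test → Rejected. {pile=3, rank=13, face=down, suit=clubs, mark=none}: mark is none, matches → Accepted. {pile=7, rank=1, face=down, suit=diamonds, mark=star}: mark is star, fails this test → Rejected.

Rejected, Rejected, Accepted, Rejected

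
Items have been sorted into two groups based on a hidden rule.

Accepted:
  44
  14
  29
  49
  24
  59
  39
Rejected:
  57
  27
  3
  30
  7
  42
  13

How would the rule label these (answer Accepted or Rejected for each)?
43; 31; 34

Looking at the examples, the only property every 'Accepted' case has and every 'Rejected' case lacks is: ≡ 4 (mod 5).

Rejected, Rejected, Accepted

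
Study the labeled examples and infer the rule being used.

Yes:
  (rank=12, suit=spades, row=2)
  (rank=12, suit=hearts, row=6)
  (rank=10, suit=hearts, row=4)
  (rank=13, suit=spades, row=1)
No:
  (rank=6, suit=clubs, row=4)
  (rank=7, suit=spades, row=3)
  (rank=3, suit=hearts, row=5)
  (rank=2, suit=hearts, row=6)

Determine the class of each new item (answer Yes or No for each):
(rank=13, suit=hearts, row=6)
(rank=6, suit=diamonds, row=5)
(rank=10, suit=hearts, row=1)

Yes, No, Yes

One predicate separates the groups cleanly: rank ≥ 10.
(rank=13, suit=hearts, row=6): rank = 13, checks out → Yes.
(rank=6, suit=diamonds, row=5): rank = 6, fails this test → No.
(rank=10, suit=hearts, row=1): rank = 10, checks out → Yes.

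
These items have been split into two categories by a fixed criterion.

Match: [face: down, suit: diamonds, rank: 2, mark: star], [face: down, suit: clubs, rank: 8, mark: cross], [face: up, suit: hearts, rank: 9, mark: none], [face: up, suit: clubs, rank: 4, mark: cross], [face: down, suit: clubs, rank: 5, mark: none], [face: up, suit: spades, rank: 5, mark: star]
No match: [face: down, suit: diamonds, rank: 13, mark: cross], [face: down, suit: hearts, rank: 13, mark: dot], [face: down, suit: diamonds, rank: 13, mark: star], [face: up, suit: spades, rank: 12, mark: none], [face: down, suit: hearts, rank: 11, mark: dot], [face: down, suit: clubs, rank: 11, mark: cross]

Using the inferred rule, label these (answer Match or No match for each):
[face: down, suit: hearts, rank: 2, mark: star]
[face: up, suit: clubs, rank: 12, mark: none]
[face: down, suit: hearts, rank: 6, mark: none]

Match, No match, Match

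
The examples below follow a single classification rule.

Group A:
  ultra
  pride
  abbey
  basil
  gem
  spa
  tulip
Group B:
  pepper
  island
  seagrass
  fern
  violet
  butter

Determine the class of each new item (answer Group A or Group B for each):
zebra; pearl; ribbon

Group A, Group A, Group B

The simplest hypothesis consistent with all the labels is: odd length.
zebra: Group A (length 5).
pearl: Group A (length 5).
ribbon: Group B (length 6).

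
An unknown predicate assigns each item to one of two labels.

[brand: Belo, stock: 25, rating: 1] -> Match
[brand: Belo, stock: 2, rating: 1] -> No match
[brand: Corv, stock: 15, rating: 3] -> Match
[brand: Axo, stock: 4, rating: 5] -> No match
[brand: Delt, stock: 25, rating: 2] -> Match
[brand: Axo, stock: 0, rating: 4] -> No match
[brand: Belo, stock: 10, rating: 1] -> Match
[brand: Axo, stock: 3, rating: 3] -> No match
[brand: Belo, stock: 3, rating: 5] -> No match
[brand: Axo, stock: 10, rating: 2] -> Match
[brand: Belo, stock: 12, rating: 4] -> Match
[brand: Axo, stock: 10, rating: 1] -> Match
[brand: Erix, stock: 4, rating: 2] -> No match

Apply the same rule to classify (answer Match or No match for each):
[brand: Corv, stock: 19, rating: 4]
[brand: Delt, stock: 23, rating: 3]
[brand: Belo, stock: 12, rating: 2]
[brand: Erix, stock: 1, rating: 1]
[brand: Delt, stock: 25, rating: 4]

Match, Match, Match, No match, Match

The rule appears to be: stock ≥ 10.
[brand: Corv, stock: 19, rating: 4] — stock = 19, hence Match.
[brand: Delt, stock: 23, rating: 3] — stock = 23, hence Match.
[brand: Belo, stock: 12, rating: 2] — stock = 12, hence Match.
[brand: Erix, stock: 1, rating: 1] — stock = 1, hence No match.
[brand: Delt, stock: 25, rating: 4] — stock = 25, hence Match.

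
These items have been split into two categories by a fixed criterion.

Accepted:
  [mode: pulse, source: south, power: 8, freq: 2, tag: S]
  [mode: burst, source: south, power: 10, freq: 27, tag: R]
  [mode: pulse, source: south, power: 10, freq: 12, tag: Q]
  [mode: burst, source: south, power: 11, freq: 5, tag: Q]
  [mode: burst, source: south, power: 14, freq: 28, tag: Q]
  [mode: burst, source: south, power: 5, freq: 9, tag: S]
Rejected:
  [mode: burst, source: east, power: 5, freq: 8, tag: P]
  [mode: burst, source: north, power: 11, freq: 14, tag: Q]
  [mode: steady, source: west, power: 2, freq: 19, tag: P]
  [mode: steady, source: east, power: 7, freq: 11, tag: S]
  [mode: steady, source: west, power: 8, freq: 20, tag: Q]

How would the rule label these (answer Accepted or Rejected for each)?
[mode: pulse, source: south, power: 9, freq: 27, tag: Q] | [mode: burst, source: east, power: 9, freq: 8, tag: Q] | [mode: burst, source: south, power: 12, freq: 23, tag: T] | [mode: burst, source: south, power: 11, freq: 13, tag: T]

Accepted, Rejected, Accepted, Accepted

The common property of the 'Accepted' items is: source is south. No 'Rejected' item has it.
[mode: pulse, source: south, power: 9, freq: 27, tag: Q]: source is south — matches, so Accepted. [mode: burst, source: east, power: 9, freq: 8, tag: Q]: source is east — lacks this property, so Rejected. [mode: burst, source: south, power: 12, freq: 23, tag: T]: source is south — matches, so Accepted. [mode: burst, source: south, power: 11, freq: 13, tag: T]: source is south — matches, so Accepted.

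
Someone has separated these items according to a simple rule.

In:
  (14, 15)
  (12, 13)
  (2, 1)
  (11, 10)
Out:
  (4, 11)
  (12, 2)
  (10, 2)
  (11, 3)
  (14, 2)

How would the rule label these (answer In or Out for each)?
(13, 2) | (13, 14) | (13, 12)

The simplest hypothesis consistent with all the labels is: |first − second| ≤ 1.
(13, 2): |13−2| = 11 — does not fit, so Out. (13, 14): |13−14| = 1 — checks out, so In. (13, 12): |13−12| = 1 — checks out, so In.

Out, In, In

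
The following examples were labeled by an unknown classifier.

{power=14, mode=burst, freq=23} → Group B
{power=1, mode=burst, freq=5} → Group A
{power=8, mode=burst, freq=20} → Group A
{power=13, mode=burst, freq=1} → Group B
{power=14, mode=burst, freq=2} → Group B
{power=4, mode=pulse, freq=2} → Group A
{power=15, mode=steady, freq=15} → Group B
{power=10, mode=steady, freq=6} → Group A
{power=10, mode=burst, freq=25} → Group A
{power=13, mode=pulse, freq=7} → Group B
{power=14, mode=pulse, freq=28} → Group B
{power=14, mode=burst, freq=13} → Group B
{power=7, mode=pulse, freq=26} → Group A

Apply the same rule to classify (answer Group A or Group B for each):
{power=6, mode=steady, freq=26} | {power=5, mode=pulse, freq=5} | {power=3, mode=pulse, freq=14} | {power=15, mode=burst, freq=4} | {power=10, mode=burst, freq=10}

One predicate separates the groups cleanly: power ≤ 10.
{power=6, mode=steady, freq=26}: power = 6 — has this property, so Group A.
{power=5, mode=pulse, freq=5}: power = 5 — has this property, so Group A.
{power=3, mode=pulse, freq=14}: power = 3 — has this property, so Group A.
{power=15, mode=burst, freq=4}: power = 15 — doesn't match, so Group B.
{power=10, mode=burst, freq=10}: power = 10 — has this property, so Group A.

Group A, Group A, Group A, Group B, Group A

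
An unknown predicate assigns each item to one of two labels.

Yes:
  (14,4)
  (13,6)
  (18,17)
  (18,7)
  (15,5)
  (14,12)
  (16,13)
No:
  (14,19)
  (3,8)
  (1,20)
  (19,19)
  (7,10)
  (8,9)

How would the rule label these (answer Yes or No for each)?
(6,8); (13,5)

No, Yes

The simplest hypothesis consistent with all the labels is: first > second.
No: (6,8), since 6 < 8. Yes: (13,5), since 13 > 5.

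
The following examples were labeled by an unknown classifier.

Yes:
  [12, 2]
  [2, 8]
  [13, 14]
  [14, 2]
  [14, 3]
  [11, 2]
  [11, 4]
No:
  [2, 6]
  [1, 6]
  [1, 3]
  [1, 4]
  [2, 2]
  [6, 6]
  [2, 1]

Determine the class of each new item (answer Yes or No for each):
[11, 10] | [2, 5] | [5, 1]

The distinguishing property — max ≥ 8 — holds for all the 'Yes' cases and none of the 'No' cases.
[11, 10] — max 11, hence Yes. [2, 5] — max 5, hence No. [5, 1] — max 5, hence No.

Yes, No, No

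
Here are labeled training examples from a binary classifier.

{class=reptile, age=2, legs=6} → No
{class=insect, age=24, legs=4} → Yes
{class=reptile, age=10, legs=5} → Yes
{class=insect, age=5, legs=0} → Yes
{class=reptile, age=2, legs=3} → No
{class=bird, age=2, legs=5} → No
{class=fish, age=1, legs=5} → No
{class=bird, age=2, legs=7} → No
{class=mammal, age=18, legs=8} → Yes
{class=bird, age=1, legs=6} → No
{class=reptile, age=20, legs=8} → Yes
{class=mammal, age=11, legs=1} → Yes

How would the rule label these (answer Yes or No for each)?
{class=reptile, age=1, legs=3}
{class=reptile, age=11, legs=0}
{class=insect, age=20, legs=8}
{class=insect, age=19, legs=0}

No, Yes, Yes, Yes

The rule appears to be: age ≥ 5.
{class=reptile, age=1, legs=3} → age = 1 → No. {class=reptile, age=11, legs=0} → age = 11 → Yes. {class=insect, age=20, legs=8} → age = 20 → Yes. {class=insect, age=19, legs=0} → age = 19 → Yes.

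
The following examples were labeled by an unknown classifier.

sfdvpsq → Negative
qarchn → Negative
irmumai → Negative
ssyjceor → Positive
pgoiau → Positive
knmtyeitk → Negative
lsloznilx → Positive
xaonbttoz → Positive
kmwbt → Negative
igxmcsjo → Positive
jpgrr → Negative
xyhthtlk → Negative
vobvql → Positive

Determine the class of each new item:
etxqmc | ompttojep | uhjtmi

Negative, Positive, Negative

The distinguishing property — contains 'o' — holds for all the 'Positive' cases and none of the 'Negative' cases.
etxqmc: no 'o', doesn't match → Negative. ompttojep: has 'o', fits → Positive. uhjtmi: no 'o', doesn't match → Negative.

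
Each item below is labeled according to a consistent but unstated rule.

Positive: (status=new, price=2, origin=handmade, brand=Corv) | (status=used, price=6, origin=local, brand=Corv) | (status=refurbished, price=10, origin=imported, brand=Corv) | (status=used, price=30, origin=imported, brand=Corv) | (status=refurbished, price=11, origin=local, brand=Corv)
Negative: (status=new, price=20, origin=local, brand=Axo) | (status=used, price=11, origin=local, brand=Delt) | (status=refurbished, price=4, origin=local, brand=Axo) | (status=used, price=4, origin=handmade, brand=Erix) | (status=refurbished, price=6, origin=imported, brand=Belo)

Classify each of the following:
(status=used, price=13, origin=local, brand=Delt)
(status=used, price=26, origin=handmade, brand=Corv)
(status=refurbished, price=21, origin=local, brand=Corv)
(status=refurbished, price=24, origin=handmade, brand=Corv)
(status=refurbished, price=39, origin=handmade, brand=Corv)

Negative, Positive, Positive, Positive, Positive

The rule appears to be: brand is Corv.
Negative: (status=used, price=13, origin=local, brand=Delt), since brand is Delt. Positive: (status=used, price=26, origin=handmade, brand=Corv), since brand is Corv. Positive: (status=refurbished, price=21, origin=local, brand=Corv), since brand is Corv. Positive: (status=refurbished, price=24, origin=handmade, brand=Corv), since brand is Corv. Positive: (status=refurbished, price=39, origin=handmade, brand=Corv), since brand is Corv.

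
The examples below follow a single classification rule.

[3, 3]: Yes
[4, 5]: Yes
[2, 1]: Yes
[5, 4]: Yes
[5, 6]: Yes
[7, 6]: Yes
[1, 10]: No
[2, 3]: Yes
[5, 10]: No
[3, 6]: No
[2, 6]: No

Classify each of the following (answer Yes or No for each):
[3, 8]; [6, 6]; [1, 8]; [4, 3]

No, Yes, No, Yes

Rule: |first − second| ≤ 1. This holds for each 'Yes' example and fails for each 'No' one.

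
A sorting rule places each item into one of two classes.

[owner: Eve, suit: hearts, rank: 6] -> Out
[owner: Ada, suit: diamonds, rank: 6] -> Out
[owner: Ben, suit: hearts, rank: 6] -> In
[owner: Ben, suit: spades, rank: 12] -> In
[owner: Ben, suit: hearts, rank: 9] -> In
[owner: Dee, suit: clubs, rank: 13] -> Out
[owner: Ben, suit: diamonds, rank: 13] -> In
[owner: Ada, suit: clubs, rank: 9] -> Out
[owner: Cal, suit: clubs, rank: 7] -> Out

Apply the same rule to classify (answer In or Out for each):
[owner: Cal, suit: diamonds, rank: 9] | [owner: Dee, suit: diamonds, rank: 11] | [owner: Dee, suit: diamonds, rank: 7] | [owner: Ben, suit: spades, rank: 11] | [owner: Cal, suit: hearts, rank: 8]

Out, Out, Out, In, Out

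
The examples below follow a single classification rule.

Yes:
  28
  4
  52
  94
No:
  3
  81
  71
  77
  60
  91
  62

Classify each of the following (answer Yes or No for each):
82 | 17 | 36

Yes, No, No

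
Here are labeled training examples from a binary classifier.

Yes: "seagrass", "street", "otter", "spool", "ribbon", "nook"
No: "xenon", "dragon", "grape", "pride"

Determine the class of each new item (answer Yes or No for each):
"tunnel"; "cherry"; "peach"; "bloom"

Rule: has a double letter. This holds for each 'Yes' example and fails for each 'No' one.
"tunnel" → 'nn' doubled → Yes.
"cherry" → 'rr' doubled → Yes.
"peach" → no doubled letter → No.
"bloom" → 'oo' doubled → Yes.

Yes, Yes, No, Yes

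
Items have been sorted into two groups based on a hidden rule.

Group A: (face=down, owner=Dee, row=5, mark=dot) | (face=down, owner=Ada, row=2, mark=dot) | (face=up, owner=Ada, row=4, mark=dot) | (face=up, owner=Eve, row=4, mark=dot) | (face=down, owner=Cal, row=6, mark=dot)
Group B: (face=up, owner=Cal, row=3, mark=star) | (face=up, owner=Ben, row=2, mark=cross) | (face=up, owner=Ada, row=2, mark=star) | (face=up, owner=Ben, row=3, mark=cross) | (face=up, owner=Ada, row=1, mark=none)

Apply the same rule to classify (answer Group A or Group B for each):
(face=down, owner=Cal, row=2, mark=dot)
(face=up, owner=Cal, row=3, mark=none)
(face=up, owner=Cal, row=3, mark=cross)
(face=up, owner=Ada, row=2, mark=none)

Group A, Group B, Group B, Group B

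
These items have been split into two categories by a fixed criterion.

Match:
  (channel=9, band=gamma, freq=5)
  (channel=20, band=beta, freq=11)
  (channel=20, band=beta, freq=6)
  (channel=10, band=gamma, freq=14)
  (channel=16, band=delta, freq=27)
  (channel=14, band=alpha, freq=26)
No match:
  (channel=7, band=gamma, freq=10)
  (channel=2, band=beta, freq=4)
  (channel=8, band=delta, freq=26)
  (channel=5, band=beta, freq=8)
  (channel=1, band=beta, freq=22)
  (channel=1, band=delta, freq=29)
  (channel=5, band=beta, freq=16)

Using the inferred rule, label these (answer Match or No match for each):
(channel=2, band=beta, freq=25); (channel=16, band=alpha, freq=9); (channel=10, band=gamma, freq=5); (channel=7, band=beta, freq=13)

The classifier is using: channel ≥ 9.
(channel=2, band=beta, freq=25): No match (channel = 2). (channel=16, band=alpha, freq=9): Match (channel = 16). (channel=10, band=gamma, freq=5): Match (channel = 10). (channel=7, band=beta, freq=13): No match (channel = 7).

No match, Match, Match, No match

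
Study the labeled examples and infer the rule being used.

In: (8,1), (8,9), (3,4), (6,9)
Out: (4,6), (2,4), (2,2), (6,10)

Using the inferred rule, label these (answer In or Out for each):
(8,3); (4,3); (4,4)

In, In, Out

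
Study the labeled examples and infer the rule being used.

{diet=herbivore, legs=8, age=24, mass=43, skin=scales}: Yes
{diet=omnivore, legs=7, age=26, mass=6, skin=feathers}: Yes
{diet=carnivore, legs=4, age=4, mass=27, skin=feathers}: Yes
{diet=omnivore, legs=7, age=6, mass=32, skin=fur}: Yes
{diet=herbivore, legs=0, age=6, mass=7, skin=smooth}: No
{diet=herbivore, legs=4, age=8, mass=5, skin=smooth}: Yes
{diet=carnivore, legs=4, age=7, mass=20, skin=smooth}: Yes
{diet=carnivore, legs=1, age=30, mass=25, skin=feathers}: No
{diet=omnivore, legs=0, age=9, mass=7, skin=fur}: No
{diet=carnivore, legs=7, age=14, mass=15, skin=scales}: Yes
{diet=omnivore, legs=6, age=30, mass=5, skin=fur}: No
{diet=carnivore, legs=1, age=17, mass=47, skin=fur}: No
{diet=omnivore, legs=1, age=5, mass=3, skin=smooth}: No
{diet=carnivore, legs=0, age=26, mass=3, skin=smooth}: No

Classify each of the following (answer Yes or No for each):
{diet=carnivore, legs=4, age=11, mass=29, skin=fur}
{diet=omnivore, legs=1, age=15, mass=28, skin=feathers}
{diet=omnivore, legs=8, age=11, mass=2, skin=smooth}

The classifier is using: legs ≥ 4 AND age ≤ 26.
{diet=carnivore, legs=4, age=11, mass=29, skin=fur}: Yes (legs = 4, age = 11).
{diet=omnivore, legs=1, age=15, mass=28, skin=feathers}: No (legs = 1, age = 15).
{diet=omnivore, legs=8, age=11, mass=2, skin=smooth}: Yes (legs = 8, age = 11).

Yes, No, Yes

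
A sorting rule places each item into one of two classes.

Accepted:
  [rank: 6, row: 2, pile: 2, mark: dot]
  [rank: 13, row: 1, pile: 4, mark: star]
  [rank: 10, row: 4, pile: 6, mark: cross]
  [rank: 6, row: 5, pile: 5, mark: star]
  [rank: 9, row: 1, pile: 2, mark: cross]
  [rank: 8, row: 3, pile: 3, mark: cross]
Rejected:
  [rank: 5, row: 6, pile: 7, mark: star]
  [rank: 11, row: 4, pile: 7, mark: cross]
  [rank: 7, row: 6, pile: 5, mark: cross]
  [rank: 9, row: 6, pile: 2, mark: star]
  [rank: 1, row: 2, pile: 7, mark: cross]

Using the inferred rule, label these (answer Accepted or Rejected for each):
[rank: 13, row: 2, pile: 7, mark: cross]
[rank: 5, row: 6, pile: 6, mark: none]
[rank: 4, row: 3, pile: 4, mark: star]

The simplest hypothesis consistent with all the labels is: pile ≤ 6 AND row ≤ 5.
[rank: 13, row: 2, pile: 7, mark: cross] → pile = 7, row = 2 → Rejected. [rank: 5, row: 6, pile: 6, mark: none] → pile = 6, row = 6 → Rejected. [rank: 4, row: 3, pile: 4, mark: star] → pile = 4, row = 3 → Accepted.

Rejected, Rejected, Accepted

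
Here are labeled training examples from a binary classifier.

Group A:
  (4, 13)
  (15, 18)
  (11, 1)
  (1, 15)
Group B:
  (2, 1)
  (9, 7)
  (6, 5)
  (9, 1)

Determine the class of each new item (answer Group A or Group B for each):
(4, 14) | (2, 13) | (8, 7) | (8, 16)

Group A, Group A, Group B, Group A

Rule: max ≥ 11. This holds for each 'Group A' example and fails for each 'Group B' one.
(4, 14): Group A (max 14).
(2, 13): Group A (max 13).
(8, 7): Group B (max 8).
(8, 16): Group A (max 16).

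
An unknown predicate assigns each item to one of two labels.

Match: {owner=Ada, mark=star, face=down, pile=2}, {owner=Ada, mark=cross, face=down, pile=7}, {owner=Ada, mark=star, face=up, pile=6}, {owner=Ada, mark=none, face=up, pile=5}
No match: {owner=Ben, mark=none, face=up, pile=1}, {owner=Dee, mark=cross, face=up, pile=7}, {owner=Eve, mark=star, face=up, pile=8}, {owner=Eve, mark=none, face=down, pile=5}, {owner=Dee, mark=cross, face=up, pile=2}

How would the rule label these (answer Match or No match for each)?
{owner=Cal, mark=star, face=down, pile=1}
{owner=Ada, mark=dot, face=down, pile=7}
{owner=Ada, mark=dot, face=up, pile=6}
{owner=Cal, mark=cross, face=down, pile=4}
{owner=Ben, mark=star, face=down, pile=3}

Rule: owner is Ada. This holds for each 'Match' example and fails for each 'No match' one.

No match, Match, Match, No match, No match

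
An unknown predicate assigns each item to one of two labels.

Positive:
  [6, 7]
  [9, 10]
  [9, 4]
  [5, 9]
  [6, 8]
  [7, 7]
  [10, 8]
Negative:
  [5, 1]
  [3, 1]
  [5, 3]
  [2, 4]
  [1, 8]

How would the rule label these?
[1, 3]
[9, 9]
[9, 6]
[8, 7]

Negative, Positive, Positive, Positive

The pattern is that an item is 'Positive' exactly when: sum ≥ 13.
[1, 3] → 1+3 = 4 → Negative. [9, 9] → 9+9 = 18 → Positive. [9, 6] → 9+6 = 15 → Positive. [8, 7] → 8+7 = 15 → Positive.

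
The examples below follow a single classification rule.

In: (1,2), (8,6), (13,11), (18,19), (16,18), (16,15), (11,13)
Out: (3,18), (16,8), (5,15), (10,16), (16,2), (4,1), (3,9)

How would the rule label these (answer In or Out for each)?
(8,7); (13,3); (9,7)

In, Out, In

'In' ⟺ |first − second| ≤ 2.
(8,7): In (|8−7| = 1). (13,3): Out (|13−3| = 10). (9,7): In (|9−7| = 2).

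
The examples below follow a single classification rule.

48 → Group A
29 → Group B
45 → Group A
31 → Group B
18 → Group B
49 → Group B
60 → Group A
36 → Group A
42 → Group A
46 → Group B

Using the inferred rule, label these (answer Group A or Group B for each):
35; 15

A rule that fits every label: multiple of 3 AND at least 29 — true of each 'Group A' example, false of each 'Group B' one.
35 — 35 = 3·11 + 2, 35 ≥ 29, hence Group B.
15 — 15 = 3·5, 15 < 29, hence Group B.

Group B, Group B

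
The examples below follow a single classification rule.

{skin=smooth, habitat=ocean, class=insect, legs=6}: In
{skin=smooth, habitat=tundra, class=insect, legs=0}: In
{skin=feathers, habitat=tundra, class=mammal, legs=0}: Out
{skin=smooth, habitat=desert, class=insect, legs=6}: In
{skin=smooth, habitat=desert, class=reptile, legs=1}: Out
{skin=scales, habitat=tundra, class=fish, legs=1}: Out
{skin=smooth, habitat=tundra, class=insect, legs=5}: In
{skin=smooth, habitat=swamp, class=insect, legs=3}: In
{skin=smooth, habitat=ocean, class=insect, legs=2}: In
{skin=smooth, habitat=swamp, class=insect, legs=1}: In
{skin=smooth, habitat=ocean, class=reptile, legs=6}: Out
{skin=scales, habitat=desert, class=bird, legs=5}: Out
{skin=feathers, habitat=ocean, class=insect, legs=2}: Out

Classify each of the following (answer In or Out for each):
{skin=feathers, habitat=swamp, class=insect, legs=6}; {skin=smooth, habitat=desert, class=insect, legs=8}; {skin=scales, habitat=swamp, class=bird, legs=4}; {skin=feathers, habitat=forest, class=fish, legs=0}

A rule that fits every label: class is insect AND skin is smooth — true of each 'In' example, false of each 'Out' one.
Out: {skin=feathers, habitat=swamp, class=insect, legs=6}, since class is insect, skin is feathers.
In: {skin=smooth, habitat=desert, class=insect, legs=8}, since class is insect, skin is smooth.
Out: {skin=scales, habitat=swamp, class=bird, legs=4}, since class is bird, skin is scales.
Out: {skin=feathers, habitat=forest, class=fish, legs=0}, since class is fish, skin is feathers.

Out, In, Out, Out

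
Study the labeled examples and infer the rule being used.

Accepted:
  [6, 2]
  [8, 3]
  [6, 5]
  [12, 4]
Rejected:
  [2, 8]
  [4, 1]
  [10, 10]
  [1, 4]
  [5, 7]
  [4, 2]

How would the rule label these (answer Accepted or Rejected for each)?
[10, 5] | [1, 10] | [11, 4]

Accepted, Rejected, Accepted

A rule that fits every label: first > second AND sum ≥ 8 — true of each 'Accepted' example, false of each 'Rejected' one.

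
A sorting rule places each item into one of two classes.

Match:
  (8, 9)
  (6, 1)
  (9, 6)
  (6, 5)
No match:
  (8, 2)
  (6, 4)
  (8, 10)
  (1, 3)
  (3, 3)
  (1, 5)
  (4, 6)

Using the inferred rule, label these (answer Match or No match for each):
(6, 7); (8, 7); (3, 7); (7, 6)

Match, Match, No match, Match

The simplest hypothesis consistent with all the labels is: sum is odd.
(6, 7) → 6+7 = 13 → Match.
(8, 7) → 8+7 = 15 → Match.
(3, 7) → 3+7 = 10 → No match.
(7, 6) → 7+6 = 13 → Match.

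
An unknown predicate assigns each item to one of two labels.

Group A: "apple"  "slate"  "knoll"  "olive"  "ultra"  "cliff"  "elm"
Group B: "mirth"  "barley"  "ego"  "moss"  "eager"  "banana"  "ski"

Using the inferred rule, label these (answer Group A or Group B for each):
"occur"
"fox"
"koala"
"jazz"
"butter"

Group B, Group B, Group A, Group B, Group B

Every 'Group A' example satisfies: odd length AND contains 'l'. None of the 'Group B' examples do.
"occur" — length 5, no 'l', hence Group B.
"fox" — length 3, no 'l', hence Group B.
"koala" — length 5, has 'l', hence Group A.
"jazz" — length 4, no 'l', hence Group B.
"butter" — length 6, no 'l', hence Group B.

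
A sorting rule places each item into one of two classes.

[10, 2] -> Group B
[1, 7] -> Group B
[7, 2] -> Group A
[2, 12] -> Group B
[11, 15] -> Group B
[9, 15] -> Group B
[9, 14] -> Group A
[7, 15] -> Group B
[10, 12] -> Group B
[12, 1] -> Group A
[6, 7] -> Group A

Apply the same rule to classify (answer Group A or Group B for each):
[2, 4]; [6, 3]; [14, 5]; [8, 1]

Checking candidate rules against both groups, what survives is: sum is odd.

Group B, Group A, Group A, Group A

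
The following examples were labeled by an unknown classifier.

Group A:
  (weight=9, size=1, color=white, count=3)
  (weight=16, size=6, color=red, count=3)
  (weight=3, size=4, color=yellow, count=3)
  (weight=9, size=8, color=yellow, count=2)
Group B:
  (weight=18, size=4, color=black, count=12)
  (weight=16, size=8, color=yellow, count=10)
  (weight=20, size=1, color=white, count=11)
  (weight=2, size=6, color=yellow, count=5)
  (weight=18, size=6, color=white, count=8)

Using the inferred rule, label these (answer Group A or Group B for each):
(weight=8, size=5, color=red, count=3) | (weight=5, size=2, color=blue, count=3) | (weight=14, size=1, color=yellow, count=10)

Group A, Group A, Group B

The classifier is using: count ≤ 3.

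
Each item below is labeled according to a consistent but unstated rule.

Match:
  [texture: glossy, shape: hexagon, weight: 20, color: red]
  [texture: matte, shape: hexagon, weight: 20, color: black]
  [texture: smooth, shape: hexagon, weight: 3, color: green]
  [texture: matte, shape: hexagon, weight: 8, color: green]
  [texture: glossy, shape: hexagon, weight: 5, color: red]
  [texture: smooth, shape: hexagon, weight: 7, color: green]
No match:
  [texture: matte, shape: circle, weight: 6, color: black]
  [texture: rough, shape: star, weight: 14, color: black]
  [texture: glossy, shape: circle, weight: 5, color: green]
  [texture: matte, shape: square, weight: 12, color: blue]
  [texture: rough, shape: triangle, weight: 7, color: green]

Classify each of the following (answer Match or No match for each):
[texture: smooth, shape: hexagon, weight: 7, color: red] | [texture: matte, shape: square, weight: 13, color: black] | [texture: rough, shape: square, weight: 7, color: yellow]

Match, No match, No match

Checking candidate rules against both groups, what survives is: shape is hexagon.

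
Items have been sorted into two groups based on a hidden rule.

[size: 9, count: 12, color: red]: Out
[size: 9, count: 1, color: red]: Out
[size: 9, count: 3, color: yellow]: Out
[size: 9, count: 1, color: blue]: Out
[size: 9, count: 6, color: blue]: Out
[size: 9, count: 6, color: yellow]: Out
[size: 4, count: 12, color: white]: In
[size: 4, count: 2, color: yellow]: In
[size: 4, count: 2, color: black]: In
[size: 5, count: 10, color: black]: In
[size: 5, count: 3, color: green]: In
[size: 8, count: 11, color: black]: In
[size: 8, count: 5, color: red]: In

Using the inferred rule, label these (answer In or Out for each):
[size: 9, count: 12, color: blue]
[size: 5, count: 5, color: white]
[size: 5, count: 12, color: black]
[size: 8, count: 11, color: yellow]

Out, In, In, In

All 'In' examples share one property — size ≤ 8 — and every 'Out' example lacks it.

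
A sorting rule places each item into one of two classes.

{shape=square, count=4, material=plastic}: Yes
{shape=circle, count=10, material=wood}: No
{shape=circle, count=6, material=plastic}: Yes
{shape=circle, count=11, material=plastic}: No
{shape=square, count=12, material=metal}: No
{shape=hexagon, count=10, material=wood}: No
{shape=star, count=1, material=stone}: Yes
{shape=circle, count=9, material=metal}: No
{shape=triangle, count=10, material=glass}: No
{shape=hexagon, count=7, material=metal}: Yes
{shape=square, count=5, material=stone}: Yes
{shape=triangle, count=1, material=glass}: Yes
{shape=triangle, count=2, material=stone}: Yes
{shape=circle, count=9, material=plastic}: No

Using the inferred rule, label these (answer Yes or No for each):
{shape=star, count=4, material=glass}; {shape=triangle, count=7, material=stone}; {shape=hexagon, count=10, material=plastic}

The classifier is using: count ≤ 7.

Yes, Yes, No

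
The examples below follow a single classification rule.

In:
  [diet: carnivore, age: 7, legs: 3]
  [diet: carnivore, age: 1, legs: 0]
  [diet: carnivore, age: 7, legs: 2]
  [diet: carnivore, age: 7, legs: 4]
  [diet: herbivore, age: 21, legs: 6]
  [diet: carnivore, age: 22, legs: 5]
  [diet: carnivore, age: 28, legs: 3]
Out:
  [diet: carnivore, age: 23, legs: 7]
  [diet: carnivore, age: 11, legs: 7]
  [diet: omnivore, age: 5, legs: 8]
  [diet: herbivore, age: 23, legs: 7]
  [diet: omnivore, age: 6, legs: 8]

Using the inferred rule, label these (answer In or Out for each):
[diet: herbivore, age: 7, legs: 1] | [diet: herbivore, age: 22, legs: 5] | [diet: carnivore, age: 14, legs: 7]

In, In, Out

The classifier is using: legs ≤ 6.
[diet: herbivore, age: 7, legs: 1] — legs = 1, hence In. [diet: herbivore, age: 22, legs: 5] — legs = 5, hence In. [diet: carnivore, age: 14, legs: 7] — legs = 7, hence Out.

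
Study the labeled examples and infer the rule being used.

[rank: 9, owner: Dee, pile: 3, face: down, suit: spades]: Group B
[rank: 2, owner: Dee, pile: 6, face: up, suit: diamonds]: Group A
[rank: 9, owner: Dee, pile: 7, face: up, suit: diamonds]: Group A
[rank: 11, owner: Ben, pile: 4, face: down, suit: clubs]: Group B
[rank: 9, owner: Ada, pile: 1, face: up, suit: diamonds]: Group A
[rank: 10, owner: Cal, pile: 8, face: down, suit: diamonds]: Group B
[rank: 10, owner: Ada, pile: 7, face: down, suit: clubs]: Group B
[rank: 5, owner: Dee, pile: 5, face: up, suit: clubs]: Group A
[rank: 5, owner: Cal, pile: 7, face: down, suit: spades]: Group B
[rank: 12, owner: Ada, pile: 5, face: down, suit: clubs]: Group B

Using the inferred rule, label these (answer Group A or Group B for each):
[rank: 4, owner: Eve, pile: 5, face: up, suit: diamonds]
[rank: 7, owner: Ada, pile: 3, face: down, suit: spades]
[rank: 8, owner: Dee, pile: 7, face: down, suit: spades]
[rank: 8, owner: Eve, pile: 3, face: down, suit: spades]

A rule that fits every label: face is up — true of each 'Group A' example, false of each 'Group B' one.
[rank: 4, owner: Eve, pile: 5, face: up, suit: diamonds] → face is up → Group A.
[rank: 7, owner: Ada, pile: 3, face: down, suit: spades] → face is down → Group B.
[rank: 8, owner: Dee, pile: 7, face: down, suit: spades] → face is down → Group B.
[rank: 8, owner: Eve, pile: 3, face: down, suit: spades] → face is down → Group B.

Group A, Group B, Group B, Group B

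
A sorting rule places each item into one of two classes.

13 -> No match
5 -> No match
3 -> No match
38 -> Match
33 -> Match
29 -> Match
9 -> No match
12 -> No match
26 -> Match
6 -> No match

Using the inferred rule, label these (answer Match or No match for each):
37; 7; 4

One predicate separates the groups cleanly: at least 26.
37: Match (37 ≥ 26).
7: No match (7 < 26).
4: No match (4 < 26).

Match, No match, No match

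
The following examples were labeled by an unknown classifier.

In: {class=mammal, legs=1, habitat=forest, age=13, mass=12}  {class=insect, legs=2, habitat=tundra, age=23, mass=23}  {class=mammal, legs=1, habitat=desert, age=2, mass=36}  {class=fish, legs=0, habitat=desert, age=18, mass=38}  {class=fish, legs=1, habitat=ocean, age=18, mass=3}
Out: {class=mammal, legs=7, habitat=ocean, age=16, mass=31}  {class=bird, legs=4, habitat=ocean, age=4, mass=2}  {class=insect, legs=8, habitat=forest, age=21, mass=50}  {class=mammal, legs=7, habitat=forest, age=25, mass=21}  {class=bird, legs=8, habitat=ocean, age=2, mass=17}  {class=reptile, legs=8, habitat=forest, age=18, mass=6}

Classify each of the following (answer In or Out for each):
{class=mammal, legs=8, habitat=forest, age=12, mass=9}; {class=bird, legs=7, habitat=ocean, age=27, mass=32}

The classifier is using: legs ≤ 2.
{class=mammal, legs=8, habitat=forest, age=12, mass=9}: legs = 8, does not pass → Out. {class=bird, legs=7, habitat=ocean, age=27, mass=32}: legs = 7, does not pass → Out.

Out, Out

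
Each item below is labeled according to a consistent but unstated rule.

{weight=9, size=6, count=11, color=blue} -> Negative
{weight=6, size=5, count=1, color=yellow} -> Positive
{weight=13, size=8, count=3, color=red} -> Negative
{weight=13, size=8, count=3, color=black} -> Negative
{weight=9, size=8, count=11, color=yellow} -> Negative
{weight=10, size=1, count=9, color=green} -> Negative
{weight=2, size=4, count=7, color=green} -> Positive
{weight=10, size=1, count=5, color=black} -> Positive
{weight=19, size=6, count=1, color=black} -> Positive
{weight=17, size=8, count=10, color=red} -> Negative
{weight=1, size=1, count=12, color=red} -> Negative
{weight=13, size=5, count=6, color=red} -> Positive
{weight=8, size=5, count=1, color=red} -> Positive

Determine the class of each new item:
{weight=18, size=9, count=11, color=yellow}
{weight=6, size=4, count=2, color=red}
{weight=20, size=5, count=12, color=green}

Negative, Positive, Negative

A rule that fits every label: count ≤ 7 AND size ≤ 6 — true of each 'Positive' example, false of each 'Negative' one.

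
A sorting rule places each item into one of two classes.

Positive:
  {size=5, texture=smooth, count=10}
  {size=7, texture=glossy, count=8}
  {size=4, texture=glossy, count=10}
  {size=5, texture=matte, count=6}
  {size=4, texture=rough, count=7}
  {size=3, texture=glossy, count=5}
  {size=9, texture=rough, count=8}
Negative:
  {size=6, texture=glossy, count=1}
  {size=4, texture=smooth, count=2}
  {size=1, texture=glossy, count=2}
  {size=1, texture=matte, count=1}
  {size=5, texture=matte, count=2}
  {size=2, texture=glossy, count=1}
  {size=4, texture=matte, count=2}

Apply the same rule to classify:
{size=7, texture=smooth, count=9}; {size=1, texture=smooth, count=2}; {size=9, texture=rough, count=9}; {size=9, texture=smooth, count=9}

Positive, Negative, Positive, Positive

The common property of the 'Positive' items is: count ≥ 5. No 'Negative' item has it.
Positive: {size=7, texture=smooth, count=9}, since count = 9. Negative: {size=1, texture=smooth, count=2}, since count = 2. Positive: {size=9, texture=rough, count=9}, since count = 9. Positive: {size=9, texture=smooth, count=9}, since count = 9.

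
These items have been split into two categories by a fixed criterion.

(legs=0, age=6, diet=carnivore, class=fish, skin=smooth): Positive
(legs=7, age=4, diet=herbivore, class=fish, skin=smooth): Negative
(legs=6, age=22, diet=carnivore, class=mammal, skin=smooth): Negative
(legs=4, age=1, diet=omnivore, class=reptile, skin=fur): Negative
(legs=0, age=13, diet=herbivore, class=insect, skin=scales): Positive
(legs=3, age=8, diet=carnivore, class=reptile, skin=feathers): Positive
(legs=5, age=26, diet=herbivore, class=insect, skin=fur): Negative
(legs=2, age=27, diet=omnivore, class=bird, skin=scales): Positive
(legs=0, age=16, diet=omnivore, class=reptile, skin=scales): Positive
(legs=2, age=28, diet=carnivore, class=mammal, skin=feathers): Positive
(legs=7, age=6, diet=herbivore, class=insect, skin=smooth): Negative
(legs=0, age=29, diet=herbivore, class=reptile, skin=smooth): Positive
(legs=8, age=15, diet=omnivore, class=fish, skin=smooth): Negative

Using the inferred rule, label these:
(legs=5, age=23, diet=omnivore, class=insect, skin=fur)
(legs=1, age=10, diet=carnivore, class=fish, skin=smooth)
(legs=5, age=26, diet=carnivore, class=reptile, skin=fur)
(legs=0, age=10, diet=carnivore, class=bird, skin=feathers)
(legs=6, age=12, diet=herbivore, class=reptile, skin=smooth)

Negative, Positive, Negative, Positive, Negative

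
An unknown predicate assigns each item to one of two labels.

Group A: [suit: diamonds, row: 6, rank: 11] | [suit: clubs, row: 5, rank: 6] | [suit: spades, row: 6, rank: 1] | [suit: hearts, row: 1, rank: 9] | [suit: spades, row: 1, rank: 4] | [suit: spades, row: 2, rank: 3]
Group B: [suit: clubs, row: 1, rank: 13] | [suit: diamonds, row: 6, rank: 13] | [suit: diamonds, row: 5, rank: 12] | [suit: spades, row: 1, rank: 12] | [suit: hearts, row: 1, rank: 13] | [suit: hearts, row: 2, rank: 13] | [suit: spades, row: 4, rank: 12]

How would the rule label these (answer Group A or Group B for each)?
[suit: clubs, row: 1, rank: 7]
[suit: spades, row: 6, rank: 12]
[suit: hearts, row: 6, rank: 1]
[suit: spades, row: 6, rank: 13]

Group A, Group B, Group A, Group B

The common property of the 'Group A' items is: rank ≤ 11. No 'Group B' item has it.
[suit: clubs, row: 1, rank: 7] → rank = 7 → Group A.
[suit: spades, row: 6, rank: 12] → rank = 12 → Group B.
[suit: hearts, row: 6, rank: 1] → rank = 1 → Group A.
[suit: spades, row: 6, rank: 13] → rank = 13 → Group B.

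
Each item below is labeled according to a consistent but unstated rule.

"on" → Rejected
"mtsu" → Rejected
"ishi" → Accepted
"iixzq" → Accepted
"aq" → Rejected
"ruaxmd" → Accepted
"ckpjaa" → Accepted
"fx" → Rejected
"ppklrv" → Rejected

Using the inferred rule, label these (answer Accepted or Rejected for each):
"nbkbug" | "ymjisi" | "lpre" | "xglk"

Rule: has ≥ 2 vowels. This holds for each 'Accepted' example and fails for each 'Rejected' one.
"nbkbug": 1 vowel — fails this test, so Rejected. "ymjisi": 2 vowels — checks out, so Accepted. "lpre": 1 vowel — fails this test, so Rejected. "xglk": 0 vowels — fails this test, so Rejected.

Rejected, Accepted, Rejected, Rejected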